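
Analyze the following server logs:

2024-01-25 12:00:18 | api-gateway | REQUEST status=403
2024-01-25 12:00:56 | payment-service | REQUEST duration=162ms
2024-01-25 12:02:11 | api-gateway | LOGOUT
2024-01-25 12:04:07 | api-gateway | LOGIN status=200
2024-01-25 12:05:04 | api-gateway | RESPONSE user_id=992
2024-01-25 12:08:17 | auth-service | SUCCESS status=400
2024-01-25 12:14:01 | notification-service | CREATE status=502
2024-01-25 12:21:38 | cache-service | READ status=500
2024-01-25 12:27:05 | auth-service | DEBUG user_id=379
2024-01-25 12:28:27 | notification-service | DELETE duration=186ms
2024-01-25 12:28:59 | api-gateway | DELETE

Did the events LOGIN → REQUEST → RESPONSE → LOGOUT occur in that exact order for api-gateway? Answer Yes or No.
No

To verify sequence order:

1. Find all events in sequence LOGIN → REQUEST → RESPONSE → LOGOUT for api-gateway
2. Extract their timestamps
3. Check if timestamps are in ascending order
4. Result: No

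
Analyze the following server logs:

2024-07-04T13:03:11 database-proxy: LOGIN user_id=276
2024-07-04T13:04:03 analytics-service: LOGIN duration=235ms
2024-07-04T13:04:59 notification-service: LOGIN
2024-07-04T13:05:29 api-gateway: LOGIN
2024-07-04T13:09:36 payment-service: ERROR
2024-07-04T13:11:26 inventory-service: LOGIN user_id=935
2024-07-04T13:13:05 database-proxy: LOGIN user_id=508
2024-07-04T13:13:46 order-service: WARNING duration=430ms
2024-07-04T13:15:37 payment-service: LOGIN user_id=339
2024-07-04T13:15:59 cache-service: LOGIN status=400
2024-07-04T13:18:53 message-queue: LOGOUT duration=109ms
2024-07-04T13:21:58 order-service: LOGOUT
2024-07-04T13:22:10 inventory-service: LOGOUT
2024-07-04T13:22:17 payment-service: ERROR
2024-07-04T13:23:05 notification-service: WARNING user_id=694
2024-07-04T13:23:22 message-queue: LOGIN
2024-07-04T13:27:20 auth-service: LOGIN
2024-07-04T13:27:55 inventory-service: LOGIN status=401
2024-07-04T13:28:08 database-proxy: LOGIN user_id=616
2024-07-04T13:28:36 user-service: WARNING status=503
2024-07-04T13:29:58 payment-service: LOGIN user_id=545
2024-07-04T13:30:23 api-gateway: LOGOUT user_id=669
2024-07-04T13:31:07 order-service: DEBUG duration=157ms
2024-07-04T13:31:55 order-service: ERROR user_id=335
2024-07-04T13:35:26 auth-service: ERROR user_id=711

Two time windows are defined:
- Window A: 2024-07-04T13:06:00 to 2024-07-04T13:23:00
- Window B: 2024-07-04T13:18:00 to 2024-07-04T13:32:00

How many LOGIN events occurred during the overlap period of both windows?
0

To find overlap events:

1. Window A: 2024-07-04T13:06:00 to 2024-07-04T13:23:00
2. Window B: 2024-07-04T13:18:00 to 2024-07-04T13:32:00
3. Overlap period: 2024-07-04T13:18:00 to 2024-07-04T13:23:00
4. Count LOGIN events in overlap: 0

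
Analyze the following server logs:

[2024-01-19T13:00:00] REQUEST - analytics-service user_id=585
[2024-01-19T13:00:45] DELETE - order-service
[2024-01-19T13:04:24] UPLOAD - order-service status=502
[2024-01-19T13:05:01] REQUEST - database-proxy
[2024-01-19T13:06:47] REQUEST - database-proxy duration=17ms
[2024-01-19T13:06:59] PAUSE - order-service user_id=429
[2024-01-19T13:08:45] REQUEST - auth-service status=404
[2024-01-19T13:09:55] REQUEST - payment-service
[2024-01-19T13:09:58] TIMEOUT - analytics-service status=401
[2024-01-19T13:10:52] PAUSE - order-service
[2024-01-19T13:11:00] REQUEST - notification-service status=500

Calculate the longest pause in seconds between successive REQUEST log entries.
301

To find the longest gap:

1. Extract all REQUEST events in chronological order
2. Calculate time differences between consecutive events
3. Find the maximum difference
4. Longest gap: 301 seconds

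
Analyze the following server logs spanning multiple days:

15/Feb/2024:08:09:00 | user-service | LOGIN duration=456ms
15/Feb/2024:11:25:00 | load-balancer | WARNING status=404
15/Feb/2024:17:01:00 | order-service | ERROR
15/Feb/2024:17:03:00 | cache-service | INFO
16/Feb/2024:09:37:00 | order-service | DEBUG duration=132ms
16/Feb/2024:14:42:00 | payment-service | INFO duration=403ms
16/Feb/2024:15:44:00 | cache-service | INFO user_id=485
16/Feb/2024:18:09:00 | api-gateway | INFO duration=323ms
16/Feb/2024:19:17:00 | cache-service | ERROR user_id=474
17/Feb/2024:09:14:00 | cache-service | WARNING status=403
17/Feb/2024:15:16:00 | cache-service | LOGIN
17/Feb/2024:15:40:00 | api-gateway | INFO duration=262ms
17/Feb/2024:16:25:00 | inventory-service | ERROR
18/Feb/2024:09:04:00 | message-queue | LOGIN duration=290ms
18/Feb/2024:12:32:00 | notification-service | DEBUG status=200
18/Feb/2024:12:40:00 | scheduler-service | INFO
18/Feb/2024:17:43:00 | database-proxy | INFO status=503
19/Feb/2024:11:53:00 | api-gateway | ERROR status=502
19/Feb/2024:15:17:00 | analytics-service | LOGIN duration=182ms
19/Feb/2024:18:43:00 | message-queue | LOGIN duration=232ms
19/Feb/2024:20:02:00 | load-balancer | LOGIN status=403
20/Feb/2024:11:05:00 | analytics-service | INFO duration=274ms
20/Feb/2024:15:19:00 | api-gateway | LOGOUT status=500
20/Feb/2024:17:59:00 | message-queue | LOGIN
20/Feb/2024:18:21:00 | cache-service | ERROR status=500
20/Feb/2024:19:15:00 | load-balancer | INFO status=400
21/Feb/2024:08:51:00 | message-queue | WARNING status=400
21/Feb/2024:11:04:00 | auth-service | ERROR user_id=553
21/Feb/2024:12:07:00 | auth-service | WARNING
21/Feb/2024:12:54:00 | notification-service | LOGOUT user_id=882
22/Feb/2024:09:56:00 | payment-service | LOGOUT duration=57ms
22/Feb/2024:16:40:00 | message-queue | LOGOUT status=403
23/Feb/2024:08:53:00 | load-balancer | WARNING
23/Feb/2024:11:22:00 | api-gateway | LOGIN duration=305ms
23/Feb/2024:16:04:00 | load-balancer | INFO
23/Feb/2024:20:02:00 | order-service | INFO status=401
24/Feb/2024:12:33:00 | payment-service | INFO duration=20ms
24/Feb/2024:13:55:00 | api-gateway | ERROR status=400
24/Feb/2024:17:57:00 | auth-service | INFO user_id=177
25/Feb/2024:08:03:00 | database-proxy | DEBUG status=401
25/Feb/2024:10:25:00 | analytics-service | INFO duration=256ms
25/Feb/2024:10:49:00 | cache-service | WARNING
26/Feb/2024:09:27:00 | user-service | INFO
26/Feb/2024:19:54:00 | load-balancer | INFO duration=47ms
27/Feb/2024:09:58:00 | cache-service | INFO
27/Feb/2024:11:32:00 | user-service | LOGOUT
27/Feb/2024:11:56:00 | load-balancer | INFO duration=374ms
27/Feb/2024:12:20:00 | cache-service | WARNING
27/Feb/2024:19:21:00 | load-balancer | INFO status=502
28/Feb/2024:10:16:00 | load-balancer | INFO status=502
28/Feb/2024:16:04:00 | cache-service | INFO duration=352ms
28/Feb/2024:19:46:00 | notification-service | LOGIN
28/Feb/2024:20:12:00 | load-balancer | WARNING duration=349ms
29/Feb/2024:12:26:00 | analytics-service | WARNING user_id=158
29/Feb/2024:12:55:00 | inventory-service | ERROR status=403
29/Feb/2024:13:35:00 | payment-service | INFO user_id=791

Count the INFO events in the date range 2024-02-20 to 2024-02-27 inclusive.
12

To filter by date range:

1. Date range: 2024-02-20 through 2024-02-27, both dates inclusive
2. Filter for INFO events whose date falls in this range
3. Count matching events: 12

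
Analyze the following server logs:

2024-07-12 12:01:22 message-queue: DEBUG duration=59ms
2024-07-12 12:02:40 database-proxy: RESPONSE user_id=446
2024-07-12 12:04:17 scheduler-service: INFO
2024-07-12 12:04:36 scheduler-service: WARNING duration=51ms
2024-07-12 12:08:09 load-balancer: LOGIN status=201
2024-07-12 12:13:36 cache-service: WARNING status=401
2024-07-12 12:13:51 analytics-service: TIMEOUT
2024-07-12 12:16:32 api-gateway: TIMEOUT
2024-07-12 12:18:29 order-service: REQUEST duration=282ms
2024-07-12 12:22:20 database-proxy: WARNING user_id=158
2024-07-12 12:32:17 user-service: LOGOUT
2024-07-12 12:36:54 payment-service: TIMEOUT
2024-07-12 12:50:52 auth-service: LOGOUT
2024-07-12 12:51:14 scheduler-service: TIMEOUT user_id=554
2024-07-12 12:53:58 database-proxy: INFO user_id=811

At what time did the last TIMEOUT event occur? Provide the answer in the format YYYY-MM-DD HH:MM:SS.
2024-07-12 12:51:14

To find the last event:

1. Filter for all TIMEOUT events
2. Sort by timestamp
3. Select the last one
4. Timestamp: 2024-07-12 12:51:14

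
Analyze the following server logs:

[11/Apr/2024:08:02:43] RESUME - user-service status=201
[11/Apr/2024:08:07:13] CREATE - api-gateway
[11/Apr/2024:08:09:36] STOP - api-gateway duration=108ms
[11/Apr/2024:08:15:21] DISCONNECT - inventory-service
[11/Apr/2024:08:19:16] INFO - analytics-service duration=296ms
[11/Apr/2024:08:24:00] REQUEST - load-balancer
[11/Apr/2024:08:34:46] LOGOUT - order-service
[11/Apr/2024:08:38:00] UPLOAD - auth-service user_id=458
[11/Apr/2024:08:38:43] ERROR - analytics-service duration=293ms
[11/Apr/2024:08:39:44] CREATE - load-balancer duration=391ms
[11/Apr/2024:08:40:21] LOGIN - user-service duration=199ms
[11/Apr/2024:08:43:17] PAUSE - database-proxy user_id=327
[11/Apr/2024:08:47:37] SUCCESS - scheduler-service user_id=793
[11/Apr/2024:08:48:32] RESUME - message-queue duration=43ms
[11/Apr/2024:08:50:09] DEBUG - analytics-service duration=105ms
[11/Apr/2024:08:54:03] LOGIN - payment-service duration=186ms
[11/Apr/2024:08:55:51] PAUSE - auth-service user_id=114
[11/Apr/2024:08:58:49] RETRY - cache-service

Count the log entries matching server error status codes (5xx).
0

To find matching entries:

1. Pattern to match: server error status codes (5xx)
2. Scan each log entry for the pattern
3. Count matches: 0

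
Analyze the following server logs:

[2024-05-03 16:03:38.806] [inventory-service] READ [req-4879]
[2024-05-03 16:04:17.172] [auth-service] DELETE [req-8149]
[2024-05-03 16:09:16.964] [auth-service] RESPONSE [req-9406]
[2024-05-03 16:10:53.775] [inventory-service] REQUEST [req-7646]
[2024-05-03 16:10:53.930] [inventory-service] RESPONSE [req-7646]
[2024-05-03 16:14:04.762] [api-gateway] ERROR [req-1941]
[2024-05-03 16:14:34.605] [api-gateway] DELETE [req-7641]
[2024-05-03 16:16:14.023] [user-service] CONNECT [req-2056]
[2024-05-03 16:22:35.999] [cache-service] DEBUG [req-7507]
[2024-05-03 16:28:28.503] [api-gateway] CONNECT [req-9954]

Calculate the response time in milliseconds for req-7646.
155

To calculate latency:

1. Find REQUEST with id req-7646: 2024-05-03 16:10:53.775
2. Find RESPONSE with id req-7646: 2024-05-03 16:10:53.930
3. Latency: 2024-05-03 16:10:53.930 - 2024-05-03 16:10:53.775 = 155ms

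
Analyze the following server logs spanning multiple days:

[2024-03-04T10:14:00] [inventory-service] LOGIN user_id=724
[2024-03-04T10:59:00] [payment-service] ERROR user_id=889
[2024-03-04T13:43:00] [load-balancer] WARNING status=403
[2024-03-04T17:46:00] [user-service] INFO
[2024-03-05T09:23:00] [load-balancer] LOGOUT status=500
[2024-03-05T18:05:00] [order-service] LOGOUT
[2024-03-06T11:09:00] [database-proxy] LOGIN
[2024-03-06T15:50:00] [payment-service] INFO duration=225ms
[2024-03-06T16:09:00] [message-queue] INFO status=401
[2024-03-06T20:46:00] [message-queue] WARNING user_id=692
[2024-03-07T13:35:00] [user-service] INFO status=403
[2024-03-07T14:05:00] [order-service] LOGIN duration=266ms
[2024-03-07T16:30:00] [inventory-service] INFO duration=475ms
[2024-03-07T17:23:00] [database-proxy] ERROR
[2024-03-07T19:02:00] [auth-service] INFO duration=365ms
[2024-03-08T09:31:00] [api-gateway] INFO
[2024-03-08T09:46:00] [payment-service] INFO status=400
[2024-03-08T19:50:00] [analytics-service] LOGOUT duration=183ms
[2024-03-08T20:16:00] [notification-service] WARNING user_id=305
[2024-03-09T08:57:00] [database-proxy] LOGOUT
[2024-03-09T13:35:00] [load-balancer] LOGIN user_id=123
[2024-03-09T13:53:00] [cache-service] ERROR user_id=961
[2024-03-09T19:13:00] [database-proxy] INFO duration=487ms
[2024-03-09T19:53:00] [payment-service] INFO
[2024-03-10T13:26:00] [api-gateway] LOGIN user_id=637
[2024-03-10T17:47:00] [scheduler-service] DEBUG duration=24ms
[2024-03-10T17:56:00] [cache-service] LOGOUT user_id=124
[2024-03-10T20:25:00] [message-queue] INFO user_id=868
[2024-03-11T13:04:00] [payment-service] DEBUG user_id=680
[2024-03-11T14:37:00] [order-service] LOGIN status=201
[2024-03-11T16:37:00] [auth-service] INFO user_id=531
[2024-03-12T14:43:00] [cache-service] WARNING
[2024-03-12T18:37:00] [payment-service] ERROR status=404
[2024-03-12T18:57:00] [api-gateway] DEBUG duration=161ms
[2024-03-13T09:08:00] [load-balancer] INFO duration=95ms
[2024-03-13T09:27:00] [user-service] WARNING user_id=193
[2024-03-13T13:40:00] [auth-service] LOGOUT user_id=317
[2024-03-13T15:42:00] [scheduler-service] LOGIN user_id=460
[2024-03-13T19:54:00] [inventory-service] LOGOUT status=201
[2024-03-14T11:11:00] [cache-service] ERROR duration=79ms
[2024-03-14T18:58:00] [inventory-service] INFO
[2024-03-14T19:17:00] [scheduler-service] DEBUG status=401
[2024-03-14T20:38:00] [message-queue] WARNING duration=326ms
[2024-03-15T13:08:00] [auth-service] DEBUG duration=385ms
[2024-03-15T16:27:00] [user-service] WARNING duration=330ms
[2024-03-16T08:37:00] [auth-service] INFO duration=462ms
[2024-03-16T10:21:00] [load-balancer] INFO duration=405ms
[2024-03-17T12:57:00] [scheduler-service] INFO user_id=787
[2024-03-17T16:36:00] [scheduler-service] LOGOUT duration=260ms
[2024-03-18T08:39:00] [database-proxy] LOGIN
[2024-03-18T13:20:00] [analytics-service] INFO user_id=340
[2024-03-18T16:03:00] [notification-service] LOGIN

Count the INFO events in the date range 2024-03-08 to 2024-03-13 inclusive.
7

To filter by date range:

1. Date range: 2024-03-08 through 2024-03-13, both dates inclusive
2. Filter for INFO events whose date falls in this range
3. Count matching events: 7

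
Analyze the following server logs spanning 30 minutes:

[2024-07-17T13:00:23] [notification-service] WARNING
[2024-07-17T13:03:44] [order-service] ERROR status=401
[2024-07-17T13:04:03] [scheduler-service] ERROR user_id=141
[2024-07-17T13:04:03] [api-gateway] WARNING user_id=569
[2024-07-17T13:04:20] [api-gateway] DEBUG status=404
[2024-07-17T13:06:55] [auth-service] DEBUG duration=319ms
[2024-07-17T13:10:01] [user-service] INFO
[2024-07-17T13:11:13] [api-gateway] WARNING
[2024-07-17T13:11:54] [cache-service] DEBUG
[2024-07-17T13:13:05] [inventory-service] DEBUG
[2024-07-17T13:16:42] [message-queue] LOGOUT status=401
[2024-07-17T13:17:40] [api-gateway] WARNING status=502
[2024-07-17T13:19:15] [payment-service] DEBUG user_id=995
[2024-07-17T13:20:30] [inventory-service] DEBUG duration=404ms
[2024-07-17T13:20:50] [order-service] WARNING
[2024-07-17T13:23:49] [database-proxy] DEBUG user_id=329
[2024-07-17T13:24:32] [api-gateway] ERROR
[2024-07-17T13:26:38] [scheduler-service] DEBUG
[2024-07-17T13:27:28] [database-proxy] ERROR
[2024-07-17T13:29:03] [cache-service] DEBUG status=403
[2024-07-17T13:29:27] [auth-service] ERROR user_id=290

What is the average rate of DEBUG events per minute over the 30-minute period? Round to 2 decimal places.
0.3

To calculate the rate:

1. Count total DEBUG events: 9
2. Total time period: 30 minutes
3. Rate = 9 / 30 = 0.3 events per minute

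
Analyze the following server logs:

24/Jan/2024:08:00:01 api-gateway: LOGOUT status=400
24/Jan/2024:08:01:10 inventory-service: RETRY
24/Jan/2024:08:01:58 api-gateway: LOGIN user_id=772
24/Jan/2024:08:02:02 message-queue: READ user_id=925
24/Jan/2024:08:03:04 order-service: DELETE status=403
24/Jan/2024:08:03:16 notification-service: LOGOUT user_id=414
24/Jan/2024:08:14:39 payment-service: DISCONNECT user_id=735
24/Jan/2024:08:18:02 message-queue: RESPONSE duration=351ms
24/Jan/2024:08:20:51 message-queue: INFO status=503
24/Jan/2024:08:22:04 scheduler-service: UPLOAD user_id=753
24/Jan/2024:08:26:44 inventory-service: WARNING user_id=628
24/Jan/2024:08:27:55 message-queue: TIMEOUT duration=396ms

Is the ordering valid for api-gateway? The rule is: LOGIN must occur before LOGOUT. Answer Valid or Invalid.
Invalid

To validate ordering:

1. Required order: LOGIN → LOGOUT
2. Rule: LOGIN must occur before LOGOUT
3. Check actual order of events for api-gateway
4. Result: Invalid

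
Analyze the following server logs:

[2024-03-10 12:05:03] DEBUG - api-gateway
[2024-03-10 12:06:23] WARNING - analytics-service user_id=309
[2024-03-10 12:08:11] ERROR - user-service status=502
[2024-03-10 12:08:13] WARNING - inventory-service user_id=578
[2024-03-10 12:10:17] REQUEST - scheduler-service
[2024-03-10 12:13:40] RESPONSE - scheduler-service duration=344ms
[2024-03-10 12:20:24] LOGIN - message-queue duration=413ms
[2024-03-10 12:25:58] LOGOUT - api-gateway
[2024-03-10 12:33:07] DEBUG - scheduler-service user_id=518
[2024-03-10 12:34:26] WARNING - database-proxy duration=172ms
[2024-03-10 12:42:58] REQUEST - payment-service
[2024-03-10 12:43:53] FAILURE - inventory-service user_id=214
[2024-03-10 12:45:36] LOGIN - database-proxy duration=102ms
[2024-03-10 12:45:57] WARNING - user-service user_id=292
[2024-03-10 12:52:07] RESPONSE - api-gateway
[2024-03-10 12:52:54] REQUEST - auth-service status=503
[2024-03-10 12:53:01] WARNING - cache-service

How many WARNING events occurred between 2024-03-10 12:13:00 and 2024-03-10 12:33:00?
0

To count events in the time window:

1. Window boundaries: 2024-03-10 12:13:00 to 2024-03-10 12:33:00
2. Filter for WARNING events within this window
3. Count matching events: 0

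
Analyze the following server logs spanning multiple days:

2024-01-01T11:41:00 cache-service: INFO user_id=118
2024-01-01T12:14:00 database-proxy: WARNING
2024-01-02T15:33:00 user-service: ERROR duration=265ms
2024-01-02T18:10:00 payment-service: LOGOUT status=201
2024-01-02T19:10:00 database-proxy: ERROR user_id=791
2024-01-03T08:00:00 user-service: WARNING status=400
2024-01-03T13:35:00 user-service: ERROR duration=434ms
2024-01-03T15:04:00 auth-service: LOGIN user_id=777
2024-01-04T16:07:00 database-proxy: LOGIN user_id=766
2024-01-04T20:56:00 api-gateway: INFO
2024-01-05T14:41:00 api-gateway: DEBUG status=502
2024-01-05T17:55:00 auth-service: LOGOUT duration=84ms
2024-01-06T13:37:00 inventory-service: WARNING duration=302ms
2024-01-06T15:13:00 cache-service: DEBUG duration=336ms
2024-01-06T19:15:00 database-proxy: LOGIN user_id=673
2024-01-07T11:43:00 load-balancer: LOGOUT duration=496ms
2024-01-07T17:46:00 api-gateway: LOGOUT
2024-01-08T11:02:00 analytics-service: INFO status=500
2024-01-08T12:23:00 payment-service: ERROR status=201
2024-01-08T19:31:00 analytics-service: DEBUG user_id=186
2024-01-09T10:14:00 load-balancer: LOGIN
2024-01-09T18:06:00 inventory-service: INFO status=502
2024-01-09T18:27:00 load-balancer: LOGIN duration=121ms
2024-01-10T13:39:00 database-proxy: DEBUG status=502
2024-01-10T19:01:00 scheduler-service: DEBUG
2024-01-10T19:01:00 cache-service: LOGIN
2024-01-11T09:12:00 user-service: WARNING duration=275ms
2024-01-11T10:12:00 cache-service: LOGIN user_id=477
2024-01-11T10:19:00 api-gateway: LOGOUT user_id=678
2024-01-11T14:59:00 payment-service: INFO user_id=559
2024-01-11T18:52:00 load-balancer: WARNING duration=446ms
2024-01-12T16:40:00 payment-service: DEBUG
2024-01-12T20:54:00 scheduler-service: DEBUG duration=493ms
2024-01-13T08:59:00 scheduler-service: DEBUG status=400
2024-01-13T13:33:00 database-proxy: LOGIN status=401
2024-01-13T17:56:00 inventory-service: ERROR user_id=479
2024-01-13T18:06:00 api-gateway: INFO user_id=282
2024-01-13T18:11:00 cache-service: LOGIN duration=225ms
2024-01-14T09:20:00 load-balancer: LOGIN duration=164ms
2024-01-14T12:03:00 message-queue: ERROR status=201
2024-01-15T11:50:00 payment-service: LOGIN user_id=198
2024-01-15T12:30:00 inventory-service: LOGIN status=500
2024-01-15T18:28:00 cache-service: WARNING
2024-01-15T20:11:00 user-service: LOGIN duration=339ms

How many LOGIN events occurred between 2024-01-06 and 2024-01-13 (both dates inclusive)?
7

To filter by date range:

1. Date range: 2024-01-06 through 2024-01-13, both dates inclusive
2. Filter for LOGIN events whose date falls in this range
3. Count matching events: 7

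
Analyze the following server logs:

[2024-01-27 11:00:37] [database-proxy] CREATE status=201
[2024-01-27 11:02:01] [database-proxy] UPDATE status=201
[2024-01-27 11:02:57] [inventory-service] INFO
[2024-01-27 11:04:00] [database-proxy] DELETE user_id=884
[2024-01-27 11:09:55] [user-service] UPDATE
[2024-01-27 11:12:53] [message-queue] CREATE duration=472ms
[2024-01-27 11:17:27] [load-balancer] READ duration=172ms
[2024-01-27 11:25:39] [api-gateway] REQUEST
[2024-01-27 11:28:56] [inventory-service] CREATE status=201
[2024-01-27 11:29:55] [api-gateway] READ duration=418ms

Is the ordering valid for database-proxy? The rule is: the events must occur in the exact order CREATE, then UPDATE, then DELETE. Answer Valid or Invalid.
Valid

To validate ordering:

1. Required order: CREATE → UPDATE → DELETE
2. Rule: the events must occur in the exact order CREATE, then UPDATE, then DELETE
3. Check actual order of events for database-proxy
4. Result: Valid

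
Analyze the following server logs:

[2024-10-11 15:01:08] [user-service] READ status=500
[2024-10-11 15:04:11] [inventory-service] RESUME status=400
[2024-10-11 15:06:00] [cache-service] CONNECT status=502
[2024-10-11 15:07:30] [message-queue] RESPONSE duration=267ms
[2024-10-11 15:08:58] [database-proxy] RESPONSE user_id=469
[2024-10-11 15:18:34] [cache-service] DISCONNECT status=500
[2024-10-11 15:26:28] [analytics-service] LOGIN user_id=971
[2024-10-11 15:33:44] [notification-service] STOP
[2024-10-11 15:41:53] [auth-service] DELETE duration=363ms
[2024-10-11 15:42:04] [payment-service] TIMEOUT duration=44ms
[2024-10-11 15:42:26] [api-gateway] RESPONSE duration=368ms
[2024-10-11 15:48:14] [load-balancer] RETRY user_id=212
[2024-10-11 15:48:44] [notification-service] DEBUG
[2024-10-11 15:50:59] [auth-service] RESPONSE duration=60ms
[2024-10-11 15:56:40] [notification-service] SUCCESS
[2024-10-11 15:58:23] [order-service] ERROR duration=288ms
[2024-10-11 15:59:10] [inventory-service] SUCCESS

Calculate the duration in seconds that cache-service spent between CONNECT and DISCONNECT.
754

To calculate state duration:

1. Find CONNECT event for cache-service: 2024-10-11 15:06:00
2. Find DISCONNECT event for cache-service: 2024-10-11 15:18:34
3. Calculate duration: 2024-10-11 15:18:34 - 2024-10-11 15:06:00 = 754 seconds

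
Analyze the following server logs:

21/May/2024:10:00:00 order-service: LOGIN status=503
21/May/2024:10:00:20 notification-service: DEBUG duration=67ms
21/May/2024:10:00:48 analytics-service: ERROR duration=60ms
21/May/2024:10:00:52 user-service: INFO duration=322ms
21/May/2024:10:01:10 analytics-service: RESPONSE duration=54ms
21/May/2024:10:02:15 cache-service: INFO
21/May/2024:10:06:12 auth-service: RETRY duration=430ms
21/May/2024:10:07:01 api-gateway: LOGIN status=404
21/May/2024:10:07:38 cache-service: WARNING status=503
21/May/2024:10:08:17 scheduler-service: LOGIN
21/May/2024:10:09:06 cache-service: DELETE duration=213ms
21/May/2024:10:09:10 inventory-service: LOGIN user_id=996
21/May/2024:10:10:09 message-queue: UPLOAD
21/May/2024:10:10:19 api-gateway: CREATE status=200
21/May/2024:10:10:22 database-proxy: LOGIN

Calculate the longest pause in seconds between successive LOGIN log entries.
421

To find the longest gap:

1. Extract all LOGIN events in chronological order
2. Calculate time differences between consecutive events
3. Find the maximum difference
4. Longest gap: 421 seconds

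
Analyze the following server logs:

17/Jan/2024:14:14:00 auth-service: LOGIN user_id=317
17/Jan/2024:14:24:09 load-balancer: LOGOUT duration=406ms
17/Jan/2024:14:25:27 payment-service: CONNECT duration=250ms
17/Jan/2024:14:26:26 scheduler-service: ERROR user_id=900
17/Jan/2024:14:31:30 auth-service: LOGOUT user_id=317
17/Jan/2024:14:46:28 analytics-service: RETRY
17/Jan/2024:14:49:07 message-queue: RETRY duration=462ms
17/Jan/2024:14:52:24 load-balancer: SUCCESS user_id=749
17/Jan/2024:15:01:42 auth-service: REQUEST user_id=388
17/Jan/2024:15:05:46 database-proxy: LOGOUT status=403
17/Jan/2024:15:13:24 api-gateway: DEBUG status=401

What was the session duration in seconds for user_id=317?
1050

To calculate session duration:

1. Find LOGIN event for user_id=317: 17/Jan/2024:14:14:00
2. Find LOGOUT event for user_id=317: 17/Jan/2024:14:31:30
3. Session duration: 17/Jan/2024:14:31:30 - 17/Jan/2024:14:14:00 = 1050 seconds (17 minutes)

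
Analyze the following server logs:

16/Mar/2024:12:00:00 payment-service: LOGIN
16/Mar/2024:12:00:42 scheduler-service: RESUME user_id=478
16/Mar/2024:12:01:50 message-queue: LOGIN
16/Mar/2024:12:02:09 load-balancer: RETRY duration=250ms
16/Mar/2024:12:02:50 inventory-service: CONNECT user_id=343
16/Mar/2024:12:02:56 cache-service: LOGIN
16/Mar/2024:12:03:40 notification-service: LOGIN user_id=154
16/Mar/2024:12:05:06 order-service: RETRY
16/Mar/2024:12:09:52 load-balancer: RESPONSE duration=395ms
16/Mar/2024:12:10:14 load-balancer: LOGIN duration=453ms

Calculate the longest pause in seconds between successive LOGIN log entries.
394

To find the longest gap:

1. Extract all LOGIN events in chronological order
2. Calculate time differences between consecutive events
3. Find the maximum difference
4. Longest gap: 394 seconds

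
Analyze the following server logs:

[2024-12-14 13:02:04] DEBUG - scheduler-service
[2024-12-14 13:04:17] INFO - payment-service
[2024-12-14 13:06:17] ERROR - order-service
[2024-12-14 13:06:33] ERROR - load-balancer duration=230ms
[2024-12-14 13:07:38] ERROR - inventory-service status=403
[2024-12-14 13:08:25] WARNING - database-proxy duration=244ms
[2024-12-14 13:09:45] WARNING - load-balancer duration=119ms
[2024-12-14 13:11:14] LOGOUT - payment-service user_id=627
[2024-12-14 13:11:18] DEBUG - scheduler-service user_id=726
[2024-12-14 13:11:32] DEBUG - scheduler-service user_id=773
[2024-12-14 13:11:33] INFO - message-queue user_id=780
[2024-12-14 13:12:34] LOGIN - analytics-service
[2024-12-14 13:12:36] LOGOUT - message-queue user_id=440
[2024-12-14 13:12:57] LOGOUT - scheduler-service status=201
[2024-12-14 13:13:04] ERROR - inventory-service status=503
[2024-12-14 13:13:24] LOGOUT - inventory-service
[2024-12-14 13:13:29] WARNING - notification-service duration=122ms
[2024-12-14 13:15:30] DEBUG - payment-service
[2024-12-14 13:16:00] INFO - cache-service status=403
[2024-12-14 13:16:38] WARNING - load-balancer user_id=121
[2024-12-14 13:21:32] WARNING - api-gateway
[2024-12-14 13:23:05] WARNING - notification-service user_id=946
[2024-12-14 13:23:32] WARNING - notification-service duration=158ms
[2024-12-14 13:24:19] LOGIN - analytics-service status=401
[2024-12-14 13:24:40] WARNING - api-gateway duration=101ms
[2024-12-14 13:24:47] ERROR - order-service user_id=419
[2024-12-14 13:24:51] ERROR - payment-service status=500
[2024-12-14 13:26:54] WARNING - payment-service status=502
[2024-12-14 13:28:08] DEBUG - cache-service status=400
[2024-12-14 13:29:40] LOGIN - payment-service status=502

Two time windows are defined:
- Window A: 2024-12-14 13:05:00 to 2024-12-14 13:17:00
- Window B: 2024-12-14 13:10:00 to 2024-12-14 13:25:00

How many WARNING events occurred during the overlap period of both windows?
2

To find overlap events:

1. Window A: 2024-12-14 13:05:00 to 2024-12-14 13:17:00
2. Window B: 2024-12-14 13:10:00 to 2024-12-14 13:25:00
3. Overlap period: 2024-12-14 13:10:00 to 2024-12-14 13:17:00
4. Count WARNING events in overlap: 2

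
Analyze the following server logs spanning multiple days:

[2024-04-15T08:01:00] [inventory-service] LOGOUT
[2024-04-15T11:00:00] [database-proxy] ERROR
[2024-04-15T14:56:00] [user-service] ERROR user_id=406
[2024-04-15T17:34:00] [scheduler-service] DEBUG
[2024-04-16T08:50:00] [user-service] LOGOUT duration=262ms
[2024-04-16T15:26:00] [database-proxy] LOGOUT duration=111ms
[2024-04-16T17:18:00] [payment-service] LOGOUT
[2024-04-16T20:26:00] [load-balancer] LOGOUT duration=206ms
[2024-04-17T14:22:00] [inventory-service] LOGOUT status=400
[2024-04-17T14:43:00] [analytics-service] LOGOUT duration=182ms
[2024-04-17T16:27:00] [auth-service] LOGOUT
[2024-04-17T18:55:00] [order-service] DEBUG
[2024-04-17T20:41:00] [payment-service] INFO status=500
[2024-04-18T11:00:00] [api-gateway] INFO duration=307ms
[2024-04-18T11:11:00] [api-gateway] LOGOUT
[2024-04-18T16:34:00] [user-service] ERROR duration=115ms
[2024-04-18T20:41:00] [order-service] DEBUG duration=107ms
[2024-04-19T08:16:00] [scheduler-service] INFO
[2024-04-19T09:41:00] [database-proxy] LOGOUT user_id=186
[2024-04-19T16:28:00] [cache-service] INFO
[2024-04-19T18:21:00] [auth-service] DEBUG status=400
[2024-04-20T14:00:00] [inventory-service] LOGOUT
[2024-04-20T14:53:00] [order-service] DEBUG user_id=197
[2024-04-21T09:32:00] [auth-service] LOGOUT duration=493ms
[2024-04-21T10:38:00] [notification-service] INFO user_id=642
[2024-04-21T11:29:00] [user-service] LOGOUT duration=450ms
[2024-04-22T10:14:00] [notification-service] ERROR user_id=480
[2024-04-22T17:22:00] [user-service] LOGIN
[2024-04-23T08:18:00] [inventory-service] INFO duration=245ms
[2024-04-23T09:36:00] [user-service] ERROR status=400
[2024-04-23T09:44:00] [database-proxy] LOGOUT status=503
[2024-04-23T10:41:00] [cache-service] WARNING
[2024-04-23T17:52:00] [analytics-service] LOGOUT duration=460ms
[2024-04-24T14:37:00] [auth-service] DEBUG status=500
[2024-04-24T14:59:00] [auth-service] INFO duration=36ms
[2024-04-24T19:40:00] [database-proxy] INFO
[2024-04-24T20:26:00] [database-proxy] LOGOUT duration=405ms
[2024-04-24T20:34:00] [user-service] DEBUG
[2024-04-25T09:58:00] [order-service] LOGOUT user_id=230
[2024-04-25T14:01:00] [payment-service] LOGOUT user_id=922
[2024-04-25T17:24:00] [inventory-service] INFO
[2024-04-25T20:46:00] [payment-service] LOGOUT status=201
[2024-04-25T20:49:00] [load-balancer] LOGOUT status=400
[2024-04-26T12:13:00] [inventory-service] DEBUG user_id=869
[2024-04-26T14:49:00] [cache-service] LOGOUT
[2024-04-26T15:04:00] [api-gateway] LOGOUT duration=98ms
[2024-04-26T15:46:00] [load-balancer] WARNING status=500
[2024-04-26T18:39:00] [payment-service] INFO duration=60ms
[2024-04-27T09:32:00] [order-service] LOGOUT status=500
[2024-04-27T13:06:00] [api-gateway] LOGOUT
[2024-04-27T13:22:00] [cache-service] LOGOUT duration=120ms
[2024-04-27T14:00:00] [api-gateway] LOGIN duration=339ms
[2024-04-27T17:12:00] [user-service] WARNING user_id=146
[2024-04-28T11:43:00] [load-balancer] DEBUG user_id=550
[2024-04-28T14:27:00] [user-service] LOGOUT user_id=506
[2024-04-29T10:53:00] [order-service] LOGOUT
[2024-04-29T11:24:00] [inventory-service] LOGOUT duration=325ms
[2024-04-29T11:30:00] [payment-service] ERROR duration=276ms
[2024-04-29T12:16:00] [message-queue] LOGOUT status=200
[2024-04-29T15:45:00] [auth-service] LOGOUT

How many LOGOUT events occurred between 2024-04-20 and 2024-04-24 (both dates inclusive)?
6

To filter by date range:

1. Date range: 2024-04-20 through 2024-04-24, both dates inclusive
2. Filter for LOGOUT events whose date falls in this range
3. Count matching events: 6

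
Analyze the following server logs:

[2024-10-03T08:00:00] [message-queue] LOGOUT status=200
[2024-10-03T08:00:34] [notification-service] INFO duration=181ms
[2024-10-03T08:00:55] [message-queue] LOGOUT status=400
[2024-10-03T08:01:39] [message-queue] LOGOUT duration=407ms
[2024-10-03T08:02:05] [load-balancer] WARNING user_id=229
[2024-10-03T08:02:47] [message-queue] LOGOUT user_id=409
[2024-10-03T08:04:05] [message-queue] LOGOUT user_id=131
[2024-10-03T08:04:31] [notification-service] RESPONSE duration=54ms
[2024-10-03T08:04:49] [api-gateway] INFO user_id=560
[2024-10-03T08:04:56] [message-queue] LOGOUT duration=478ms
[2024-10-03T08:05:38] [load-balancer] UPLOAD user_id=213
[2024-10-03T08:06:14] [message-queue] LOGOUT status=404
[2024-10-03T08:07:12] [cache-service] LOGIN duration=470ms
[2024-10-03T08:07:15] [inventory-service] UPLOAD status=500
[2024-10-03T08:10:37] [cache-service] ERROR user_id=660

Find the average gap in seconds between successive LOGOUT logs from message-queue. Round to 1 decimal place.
62.3

To calculate average interval:

1. Find all LOGOUT events for message-queue in order
2. Calculate time gaps between consecutive events
3. Compute mean of gaps: 374 / 6 = 62.3 seconds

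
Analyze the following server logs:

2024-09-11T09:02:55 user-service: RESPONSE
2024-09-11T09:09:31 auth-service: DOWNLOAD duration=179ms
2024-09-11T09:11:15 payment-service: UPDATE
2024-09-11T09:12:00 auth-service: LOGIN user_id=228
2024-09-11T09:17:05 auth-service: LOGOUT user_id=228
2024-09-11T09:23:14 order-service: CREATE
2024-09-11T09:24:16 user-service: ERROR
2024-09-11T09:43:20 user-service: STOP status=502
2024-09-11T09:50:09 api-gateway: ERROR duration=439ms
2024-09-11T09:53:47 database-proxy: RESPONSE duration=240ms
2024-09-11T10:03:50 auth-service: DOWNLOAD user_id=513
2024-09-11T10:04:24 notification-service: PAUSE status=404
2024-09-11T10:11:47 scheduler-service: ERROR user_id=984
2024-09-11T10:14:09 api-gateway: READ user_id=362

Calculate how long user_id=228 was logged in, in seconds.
305

To calculate session duration:

1. Find LOGIN event for user_id=228: 2024-09-11T09:12:00
2. Find LOGOUT event for user_id=228: 2024-09-11T09:17:05
3. Session duration: 2024-09-11T09:17:05 - 2024-09-11T09:12:00 = 305 seconds (5 minutes)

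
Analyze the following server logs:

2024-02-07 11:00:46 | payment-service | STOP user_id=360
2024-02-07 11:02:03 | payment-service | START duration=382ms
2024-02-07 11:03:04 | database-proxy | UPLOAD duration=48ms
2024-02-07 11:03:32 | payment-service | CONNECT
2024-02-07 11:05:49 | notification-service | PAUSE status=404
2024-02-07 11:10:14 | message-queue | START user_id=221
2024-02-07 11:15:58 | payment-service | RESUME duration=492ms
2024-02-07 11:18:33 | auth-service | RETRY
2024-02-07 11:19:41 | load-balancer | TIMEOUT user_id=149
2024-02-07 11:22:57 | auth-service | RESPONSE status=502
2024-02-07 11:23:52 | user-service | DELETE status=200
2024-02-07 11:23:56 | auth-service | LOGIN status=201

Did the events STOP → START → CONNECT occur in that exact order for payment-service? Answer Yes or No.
Yes

To verify sequence order:

1. Find all events in sequence STOP → START → CONNECT for payment-service
2. Extract their timestamps
3. Check if timestamps are in ascending order
4. Result: Yes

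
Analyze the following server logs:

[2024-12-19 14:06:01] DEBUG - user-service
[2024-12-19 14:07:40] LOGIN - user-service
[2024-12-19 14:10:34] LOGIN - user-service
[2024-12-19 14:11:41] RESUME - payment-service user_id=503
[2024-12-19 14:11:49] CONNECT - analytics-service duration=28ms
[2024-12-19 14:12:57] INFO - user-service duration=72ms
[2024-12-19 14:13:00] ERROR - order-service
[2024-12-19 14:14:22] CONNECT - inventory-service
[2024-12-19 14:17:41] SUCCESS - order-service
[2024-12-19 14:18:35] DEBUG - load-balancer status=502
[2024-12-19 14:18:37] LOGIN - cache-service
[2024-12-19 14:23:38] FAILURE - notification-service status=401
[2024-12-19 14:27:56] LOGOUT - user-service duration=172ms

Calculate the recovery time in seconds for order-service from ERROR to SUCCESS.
281

To calculate recovery time:

1. Find ERROR event for order-service: 2024-12-19 14:13:00
2. Find next SUCCESS event for order-service: 2024-12-19 14:17:41
3. Recovery time: 2024-12-19 14:17:41 - 2024-12-19 14:13:00 = 281 seconds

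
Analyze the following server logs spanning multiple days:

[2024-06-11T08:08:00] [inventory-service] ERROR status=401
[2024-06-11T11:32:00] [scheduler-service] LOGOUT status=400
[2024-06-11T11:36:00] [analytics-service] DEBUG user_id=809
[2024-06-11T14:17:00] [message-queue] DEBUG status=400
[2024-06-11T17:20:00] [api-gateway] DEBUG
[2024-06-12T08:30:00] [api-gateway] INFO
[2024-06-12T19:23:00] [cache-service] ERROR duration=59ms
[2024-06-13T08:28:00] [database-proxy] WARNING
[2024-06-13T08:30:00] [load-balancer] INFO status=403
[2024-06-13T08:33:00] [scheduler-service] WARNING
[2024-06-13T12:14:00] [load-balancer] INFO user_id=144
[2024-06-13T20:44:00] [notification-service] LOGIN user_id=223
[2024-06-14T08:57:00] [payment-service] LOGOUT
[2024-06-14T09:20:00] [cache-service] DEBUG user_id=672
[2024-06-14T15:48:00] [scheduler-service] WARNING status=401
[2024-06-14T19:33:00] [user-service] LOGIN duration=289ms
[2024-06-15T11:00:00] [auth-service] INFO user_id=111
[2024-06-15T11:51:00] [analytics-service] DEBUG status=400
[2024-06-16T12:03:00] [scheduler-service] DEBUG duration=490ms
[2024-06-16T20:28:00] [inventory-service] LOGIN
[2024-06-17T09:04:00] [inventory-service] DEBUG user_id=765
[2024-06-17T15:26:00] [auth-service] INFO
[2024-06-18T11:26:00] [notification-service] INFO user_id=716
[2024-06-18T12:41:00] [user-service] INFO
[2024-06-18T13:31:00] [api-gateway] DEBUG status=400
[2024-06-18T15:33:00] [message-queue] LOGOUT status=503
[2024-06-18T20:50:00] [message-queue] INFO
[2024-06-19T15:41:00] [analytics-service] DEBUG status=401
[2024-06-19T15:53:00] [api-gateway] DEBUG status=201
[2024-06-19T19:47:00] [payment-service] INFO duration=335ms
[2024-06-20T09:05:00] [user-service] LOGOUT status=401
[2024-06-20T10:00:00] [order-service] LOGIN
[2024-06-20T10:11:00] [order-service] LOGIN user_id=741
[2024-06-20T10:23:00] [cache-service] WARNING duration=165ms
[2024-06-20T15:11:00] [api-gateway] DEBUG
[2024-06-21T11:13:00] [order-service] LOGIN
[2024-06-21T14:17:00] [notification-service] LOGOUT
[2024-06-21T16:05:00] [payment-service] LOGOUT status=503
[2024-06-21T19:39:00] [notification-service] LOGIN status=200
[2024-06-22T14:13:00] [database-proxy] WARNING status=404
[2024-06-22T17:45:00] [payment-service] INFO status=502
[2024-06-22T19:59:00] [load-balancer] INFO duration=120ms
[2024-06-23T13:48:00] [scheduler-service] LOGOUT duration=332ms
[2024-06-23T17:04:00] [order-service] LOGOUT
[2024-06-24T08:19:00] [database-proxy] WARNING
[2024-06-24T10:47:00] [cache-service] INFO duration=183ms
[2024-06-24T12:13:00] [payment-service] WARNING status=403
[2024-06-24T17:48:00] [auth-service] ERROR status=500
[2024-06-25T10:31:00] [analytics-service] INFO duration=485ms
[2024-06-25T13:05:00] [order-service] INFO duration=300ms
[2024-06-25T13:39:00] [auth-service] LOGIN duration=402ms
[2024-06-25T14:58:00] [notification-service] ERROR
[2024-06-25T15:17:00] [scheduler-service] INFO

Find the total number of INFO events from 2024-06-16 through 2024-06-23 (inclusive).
7

To filter by date range:

1. Date range: 2024-06-16 through 2024-06-23, both dates inclusive
2. Filter for INFO events whose date falls in this range
3. Count matching events: 7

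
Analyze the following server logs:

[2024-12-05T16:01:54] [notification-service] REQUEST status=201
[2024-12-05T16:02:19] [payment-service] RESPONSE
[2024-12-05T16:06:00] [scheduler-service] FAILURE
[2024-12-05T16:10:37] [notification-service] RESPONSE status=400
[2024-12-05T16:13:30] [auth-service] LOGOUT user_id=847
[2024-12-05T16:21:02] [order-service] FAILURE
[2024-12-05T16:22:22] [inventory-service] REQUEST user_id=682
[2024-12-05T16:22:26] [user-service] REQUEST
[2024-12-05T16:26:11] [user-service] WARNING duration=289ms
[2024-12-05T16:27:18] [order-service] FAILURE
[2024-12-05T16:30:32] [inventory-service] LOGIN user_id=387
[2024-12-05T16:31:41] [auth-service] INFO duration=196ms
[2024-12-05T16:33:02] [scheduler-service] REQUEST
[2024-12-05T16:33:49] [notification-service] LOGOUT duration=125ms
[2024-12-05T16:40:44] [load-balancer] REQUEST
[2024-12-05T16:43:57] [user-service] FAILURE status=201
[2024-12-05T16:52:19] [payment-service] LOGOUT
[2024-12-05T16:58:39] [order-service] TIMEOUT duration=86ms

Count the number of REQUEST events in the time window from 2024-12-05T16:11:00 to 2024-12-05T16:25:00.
2

To count events in the time window:

1. Window boundaries: 2024-12-05T16:11:00 to 2024-12-05T16:25:00
2. Filter for REQUEST events within this window
3. Count matching events: 2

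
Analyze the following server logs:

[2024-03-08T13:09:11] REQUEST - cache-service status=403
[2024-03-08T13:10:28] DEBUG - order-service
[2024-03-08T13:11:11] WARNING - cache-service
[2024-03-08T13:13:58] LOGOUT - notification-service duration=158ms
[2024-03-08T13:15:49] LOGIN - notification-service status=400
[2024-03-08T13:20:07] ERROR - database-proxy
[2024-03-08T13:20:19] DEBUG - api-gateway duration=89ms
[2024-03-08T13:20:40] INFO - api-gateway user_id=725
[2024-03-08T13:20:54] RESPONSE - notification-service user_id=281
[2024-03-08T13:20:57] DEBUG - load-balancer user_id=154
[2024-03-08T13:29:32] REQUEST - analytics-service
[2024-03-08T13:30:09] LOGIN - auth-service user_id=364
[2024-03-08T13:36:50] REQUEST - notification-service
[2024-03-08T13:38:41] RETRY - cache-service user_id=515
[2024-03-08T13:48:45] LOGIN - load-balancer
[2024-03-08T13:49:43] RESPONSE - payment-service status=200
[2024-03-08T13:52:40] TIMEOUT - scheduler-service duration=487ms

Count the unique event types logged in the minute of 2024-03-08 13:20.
4

To count unique event types:

1. Filter events in the minute starting at 2024-03-08 13:20
2. Extract event types from matching entries
3. Count unique types: 4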